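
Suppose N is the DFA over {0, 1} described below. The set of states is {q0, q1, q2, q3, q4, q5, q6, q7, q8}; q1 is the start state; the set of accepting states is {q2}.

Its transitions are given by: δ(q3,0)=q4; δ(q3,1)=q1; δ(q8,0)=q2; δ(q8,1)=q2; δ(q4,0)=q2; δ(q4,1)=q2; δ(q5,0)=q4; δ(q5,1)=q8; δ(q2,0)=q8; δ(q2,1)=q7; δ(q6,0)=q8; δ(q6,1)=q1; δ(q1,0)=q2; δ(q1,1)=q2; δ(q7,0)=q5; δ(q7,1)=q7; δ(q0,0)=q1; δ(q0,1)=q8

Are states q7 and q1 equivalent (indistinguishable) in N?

No

States {q0,q3,q6} cannot be reached from the start state, so discard them.
Start with accepting vs non-accepting: {q2} | {q1,q4,q5,q7,q8}.
On input 0, block {q1,q4,q5,q7,q8} splits into {q1,q4,q8} and {q5,q7}.
Refine {q5,q7} on symbol 0: members go to different blocks, giving {q5} and {q7}.
The partition is now stable with 4 blocks: {q2} | {q1,q4,q8} | {q5} | {q7}.
q7 and q1 end up in different blocks, so they are distinguishable. For instance, the string '0' is accepted from only q1.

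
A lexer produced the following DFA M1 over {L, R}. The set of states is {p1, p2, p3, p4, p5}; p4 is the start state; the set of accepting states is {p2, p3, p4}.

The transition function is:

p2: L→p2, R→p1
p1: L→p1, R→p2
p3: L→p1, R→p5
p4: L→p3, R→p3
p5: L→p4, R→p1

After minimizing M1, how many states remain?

5

Initial partition by acceptance: {p2,p3,p4} | {p1,p5}.
Refine {p2,p3,p4} on symbol L: members go to different blocks, giving {p2,p4} and {p3}.
Split {p2,p4} by δ(·,L) → {p2} and {p4}.
On input L, block {p1,p5} splits into {p1} and {p5}.
The partition is now stable with 5 blocks: {p2} | {p1} | {p3} | {p4} | {p5}.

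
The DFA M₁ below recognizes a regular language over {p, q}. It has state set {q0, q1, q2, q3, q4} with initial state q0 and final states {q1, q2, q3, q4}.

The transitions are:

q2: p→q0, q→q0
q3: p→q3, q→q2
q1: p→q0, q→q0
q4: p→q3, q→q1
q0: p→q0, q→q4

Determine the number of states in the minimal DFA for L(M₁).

3

All states are reachable from the start state.
Start with accepting vs non-accepting: {q1,q2,q3,q4} | {q0}.
On input p, block {q1,q2,q3,q4} splits into {q1,q2} and {q3,q4}.
No further refinement is possible. Final partition (3 blocks): {q1,q2} | {q0} | {q3,q4}.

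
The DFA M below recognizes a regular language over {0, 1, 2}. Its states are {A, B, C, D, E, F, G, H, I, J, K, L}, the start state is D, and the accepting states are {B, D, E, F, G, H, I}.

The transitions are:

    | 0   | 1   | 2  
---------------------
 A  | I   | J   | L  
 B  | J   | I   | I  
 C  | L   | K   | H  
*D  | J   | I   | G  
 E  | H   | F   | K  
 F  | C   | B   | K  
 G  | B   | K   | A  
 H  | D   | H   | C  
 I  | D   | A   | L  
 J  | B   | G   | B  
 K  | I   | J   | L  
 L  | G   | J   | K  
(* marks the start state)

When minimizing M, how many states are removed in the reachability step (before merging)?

BFS from D reaches {A, B, D, G, I, J, K, L}; the 4 state(s) C, E, F, H are never visited.

4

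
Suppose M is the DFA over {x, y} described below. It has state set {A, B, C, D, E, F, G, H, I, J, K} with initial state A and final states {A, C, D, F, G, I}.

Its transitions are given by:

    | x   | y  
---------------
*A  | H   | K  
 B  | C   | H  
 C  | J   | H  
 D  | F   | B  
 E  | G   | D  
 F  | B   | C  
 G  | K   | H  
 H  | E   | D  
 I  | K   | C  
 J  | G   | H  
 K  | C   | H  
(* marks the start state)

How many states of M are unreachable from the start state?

1

Starting at A and following transitions, the reachable set is {A, B, C, D, E, F, G, H, J, K}. That leaves I unreachable — 1 in total.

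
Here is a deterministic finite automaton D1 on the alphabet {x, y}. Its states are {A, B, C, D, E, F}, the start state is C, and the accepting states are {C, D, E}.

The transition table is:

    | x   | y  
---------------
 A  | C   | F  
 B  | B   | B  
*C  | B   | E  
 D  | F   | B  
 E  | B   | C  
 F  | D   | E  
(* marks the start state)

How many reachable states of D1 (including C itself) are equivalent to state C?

2

States {A,D,F} cannot be reached from the start state, so discard them.
Initial partition by acceptance: {C,E} | {B}.
No further refinement is possible. Final partition (2 blocks): {C,E} | {B}.
The equivalence class containing C is {C,E}, of size 2.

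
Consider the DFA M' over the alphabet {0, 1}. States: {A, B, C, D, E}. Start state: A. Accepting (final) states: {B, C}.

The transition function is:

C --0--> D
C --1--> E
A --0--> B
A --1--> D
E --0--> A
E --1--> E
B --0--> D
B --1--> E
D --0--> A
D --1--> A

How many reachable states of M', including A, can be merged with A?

1

First remove the unreachable states {C}; 4 states remain.
Initial partition by acceptance: {B} | {A,D,E}.
Refine {A,D,E} on symbol 0: members go to different blocks, giving {D,E} and {A}.
Split {D,E} by δ(·,1) → {D} and {E}.
Stable partition: {B} | {D} | {A} | {E} — 4 equivalence classes.
State A belongs to the block {A}, which has 1 states.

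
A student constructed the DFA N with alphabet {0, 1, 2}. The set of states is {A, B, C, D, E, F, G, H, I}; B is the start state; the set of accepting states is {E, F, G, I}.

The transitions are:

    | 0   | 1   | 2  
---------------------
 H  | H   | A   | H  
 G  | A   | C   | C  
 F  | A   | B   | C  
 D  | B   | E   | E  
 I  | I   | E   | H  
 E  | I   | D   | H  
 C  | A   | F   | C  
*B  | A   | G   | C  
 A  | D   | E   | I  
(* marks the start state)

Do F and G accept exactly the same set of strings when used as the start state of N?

Start with accepting vs non-accepting: {E,F,G,I} | {A,B,C,D,H}.
Split {E,F,G,I} by δ(·,0) → {E,I} and {F,G}.
Refine {E,I} on symbol 1: members go to different blocks, giving {E} and {I}.
On input 1, block {A,B,C,D,H} splits into {A,D} and {B,C} and {H}.
Refine {A,D} on symbol 0: members go to different blocks, giving {A} and {D}.
Stable partition: {E} | {A} | {F,G} | {I} | {B,C} | {H} | {D} — 7 equivalence classes.
F and G lie in the same block of the stable partition, so they are equivalent — no string distinguishes them.

Yes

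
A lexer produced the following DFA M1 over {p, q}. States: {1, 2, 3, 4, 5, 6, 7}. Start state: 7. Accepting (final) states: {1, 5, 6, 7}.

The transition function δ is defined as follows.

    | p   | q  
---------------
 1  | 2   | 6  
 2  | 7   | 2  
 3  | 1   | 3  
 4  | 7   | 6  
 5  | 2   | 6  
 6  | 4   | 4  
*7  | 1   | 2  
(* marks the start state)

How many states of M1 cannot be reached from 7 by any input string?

2

No path from 7 leads to 3, 5; the other 5 states are all reachable.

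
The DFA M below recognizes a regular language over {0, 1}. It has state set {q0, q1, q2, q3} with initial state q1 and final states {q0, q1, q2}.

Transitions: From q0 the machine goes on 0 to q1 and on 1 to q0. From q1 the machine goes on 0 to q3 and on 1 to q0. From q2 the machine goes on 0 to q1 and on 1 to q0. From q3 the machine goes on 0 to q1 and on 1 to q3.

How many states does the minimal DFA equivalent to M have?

Reachable states from the start: {q0,q1,q3}. Unreachable: {q2} — drop them.
Initial partition by acceptance: {q0,q1} | {q3}.
On input 0, block {q0,q1} splits into {q0} and {q1}.
Stable partition: {q0} | {q3} | {q1} — 3 equivalence classes.

3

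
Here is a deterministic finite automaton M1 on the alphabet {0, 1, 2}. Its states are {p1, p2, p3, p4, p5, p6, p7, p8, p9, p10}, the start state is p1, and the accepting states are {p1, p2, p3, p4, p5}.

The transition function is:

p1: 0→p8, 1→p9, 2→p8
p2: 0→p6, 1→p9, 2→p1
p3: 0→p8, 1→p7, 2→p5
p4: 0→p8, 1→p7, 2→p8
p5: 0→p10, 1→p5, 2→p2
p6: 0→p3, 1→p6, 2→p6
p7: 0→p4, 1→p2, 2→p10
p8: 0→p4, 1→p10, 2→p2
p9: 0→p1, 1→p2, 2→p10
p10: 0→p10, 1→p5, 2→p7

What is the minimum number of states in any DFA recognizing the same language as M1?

8

All states are reachable from the start state.
Start with accepting vs non-accepting: {p1,p2,p3,p4,p5} | {p6,p7,p8,p9,p10}.
On input 1, block {p1,p2,p3,p4,p5} splits into {p1,p2,p3,p4} and {p5}.
On input 2, block {p1,p2,p3,p4} splits into {p1,p4} and {p2} and {p3}.
On input 0, block {p6,p7,p8,p9,p10} splits into {p7,p8,p9} and {p6} and {p10}.
Refine {p7,p8,p9} on symbol 1: members go to different blocks, giving {p7,p9} and {p8}.
The partition is now stable with 8 blocks: {p1,p4} | {p7,p9} | {p5} | {p2} | {p3} | {p6} | {p10} | {p8}.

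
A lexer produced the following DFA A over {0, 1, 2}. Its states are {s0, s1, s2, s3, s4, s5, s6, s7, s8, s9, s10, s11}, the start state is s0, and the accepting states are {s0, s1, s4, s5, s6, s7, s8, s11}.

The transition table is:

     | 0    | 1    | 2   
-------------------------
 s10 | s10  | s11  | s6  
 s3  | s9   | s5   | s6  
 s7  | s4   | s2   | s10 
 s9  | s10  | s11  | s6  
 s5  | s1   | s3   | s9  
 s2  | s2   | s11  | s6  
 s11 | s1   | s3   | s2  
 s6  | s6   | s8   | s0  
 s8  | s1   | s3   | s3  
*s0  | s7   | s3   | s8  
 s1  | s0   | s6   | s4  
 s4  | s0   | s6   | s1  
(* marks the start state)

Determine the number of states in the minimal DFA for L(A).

5

All states are reachable from the start state.
P0 = {s0,s1,s4,s5,s6,s7,s8,s11} | {s2,s3,s9,s10}.
Split {s0,s1,s4,s5,s6,s7,s8,s11} by δ(·,1) → {s0,s5,s7,s8,s11} and {s1,s4,s6}.
On input 0, block {s0,s5,s7,s8,s11} splits into {s5,s7,s8,s11} and {s0}.
On input 0, block {s1,s4,s6} splits into {s1,s4} and {s6}.
No further refinement is possible. Final partition (5 blocks): {s5,s7,s8,s11} | {s2,s3,s9,s10} | {s1,s4} | {s0} | {s6}.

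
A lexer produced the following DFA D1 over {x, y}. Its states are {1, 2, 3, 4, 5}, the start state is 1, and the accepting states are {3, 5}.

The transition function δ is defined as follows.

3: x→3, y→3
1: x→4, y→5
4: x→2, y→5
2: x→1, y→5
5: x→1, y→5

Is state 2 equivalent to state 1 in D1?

First remove the unreachable states {3}; 4 states remain.
Initial partition by acceptance: {5} | {1,2,4}.
Stable partition: {5} | {1,2,4} — 2 equivalence classes.
2 and 1 lie in the same block of the stable partition, so they are equivalent — no string distinguishes them.

Yes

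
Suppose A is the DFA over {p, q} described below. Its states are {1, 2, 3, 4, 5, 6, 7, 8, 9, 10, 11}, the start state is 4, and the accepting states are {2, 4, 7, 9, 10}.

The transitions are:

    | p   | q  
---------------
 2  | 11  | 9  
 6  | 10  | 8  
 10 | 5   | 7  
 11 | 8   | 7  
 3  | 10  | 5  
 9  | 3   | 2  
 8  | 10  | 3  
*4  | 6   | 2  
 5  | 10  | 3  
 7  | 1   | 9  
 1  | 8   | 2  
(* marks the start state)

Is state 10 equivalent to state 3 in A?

No

P0 = {2,4,7,9,10} | {1,3,5,6,8,11}.
Split {1,3,5,6,8,11} by δ(·,p) → {3,5,6,8} and {1,11}.
Refine {2,4,7,9,10} on symbol p: members go to different blocks, giving {4,9,10} and {2,7}.
No further refinement is possible. Final partition (4 blocks): {4,9,10} | {3,5,6,8} | {1,11} | {2,7}.
10 and 3 end up in different blocks, so they are distinguishable. For instance, the string 'ε' is accepted from only 10.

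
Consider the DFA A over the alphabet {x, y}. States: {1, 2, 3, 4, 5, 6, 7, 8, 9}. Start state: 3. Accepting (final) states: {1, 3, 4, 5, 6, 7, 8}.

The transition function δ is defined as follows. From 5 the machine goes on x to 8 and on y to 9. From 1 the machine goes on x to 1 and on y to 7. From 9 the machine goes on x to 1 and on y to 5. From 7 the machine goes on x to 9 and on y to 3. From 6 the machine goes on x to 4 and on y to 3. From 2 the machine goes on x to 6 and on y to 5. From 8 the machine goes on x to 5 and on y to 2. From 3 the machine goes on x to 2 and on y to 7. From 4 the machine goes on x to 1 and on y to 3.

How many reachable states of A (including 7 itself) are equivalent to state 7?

2

P0 = {1,3,4,5,6,7,8} | {2,9}.
Split {1,3,4,5,6,7,8} by δ(·,x) → {1,4,5,6,8} and {3,7}.
Refine {1,4,5,6,8} on symbol y: members go to different blocks, giving {1,4,6} and {5,8}.
Stable partition: {1,4,6} | {2,9} | {3,7} | {5,8} — 4 equivalence classes.
The equivalence class containing 7 is {3,7}, of size 2.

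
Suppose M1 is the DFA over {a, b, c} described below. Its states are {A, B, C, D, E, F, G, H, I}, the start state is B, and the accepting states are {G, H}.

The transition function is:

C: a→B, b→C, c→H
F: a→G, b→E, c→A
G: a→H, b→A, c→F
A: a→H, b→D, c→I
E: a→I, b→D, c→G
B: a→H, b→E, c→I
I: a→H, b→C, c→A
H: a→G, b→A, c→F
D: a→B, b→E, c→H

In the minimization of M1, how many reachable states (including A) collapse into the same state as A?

All states are reachable from the start state.
P0 = {G,H} | {A,B,C,D,E,F,I}.
Split {A,B,C,D,E,F,I} by δ(·,a) → {A,B,F,I} and {C,D,E}.
No further refinement is possible. Final partition (3 blocks): {G,H} | {A,B,F,I} | {C,D,E}.
The equivalence class containing A is {A,B,F,I}, of size 4.

4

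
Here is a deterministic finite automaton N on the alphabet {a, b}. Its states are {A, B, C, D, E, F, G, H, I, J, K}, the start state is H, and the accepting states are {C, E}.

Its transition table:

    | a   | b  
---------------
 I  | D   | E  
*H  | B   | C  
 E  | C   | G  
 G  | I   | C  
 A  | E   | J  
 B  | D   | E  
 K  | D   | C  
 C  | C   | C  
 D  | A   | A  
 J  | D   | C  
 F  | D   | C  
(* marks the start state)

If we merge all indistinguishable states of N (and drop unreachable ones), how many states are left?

7

Reachable states from the start: {A,B,C,D,E,G,H,I,J}. Unreachable: {F,K} — drop them.
Start with accepting vs non-accepting: {C,E} | {A,B,D,G,H,I,J}.
Refine {C,E} on symbol b: members go to different blocks, giving {C} and {E}.
Refine {A,B,D,G,H,I,J} on symbol a: members go to different blocks, giving {B,D,G,H,I,J} and {A}.
Split {B,D,G,H,I,J} by δ(·,a) → {B,G,H,I,J} and {D}.
On input a, block {B,G,H,I,J} splits into {B,I,J} and {G,H}.
Split {B,I,J} by δ(·,b) → {B,I} and {J}.
The partition is now stable with 7 blocks: {C} | {B,I} | {E} | {A} | {D} | {G,H} | {J}.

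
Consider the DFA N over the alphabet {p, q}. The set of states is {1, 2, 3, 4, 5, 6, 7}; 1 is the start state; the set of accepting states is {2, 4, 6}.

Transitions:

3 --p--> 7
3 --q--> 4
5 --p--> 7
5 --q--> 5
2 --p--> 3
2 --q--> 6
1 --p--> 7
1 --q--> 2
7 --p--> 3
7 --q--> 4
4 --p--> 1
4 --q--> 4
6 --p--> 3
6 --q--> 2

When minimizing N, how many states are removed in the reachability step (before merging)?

BFS from 1 reaches {1, 2, 3, 4, 6, 7}; the 1 state(s) 5 are never visited.

1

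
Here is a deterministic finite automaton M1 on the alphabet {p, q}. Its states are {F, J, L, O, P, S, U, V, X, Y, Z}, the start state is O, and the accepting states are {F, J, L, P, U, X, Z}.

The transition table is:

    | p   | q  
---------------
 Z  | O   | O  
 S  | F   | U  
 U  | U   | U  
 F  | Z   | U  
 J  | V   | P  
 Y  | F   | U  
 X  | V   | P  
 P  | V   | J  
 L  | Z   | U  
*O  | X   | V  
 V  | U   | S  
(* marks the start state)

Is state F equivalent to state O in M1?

No

Reachable states from the start: {F,J,O,P,S,U,V,X,Z}. Unreachable: {L,Y} — drop them.
Initial partition by acceptance: {F,J,P,U,X,Z} | {O,S,V}.
Refine {F,J,P,U,X,Z} on symbol p: members go to different blocks, giving {J,P,X,Z} and {F,U}.
On input q, block {J,P,X,Z} splits into {J,P,X} and {Z}.
On input p, block {O,S,V} splits into {S,V} and {O}.
Split {S,V} by δ(·,q) → {V} and {S}.
Split {F,U} by δ(·,p) → {F} and {U}.
Stable partition: {J,P,X} | {V} | {F} | {Z} | {O} | {S} | {U} — 7 equivalence classes.
F and O end up in different blocks, so they are distinguishable. For instance, the string 'ε' is accepted from only F.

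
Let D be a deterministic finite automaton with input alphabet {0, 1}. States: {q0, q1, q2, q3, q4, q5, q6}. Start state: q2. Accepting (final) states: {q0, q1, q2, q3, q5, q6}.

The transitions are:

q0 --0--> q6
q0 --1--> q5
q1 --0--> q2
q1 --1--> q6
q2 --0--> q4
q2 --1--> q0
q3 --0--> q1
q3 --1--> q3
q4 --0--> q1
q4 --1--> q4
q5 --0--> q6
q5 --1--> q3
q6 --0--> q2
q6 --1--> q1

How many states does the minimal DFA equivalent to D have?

4

Every state is reachable, so we keep all 7.
Initial partition by acceptance: {q0,q1,q2,q3,q5,q6} | {q4}.
Split {q0,q1,q2,q3,q5,q6} by δ(·,0) → {q0,q1,q3,q5,q6} and {q2}.
On input 0, block {q0,q1,q3,q5,q6} splits into {q0,q3,q5} and {q1,q6}.
The partition is now stable with 4 blocks: {q0,q3,q5} | {q4} | {q2} | {q1,q6}.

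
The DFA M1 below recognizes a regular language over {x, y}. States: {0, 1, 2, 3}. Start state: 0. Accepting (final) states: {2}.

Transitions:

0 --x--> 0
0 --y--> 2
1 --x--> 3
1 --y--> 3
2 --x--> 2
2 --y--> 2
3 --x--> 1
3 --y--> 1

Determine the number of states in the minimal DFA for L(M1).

First remove the unreachable states {1,3}; 2 states remain.
Start with accepting vs non-accepting: {2} | {0}.
Stable partition: {2} | {0} — 2 equivalence classes.

2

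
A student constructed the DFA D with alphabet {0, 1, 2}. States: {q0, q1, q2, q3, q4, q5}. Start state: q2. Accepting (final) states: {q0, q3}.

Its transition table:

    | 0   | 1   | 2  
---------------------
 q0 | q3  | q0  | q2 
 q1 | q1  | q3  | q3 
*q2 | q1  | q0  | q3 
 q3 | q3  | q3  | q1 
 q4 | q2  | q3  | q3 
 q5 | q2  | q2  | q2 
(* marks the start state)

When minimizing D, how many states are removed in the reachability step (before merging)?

No path from q2 leads to q4, q5; the other 4 states are all reachable.

2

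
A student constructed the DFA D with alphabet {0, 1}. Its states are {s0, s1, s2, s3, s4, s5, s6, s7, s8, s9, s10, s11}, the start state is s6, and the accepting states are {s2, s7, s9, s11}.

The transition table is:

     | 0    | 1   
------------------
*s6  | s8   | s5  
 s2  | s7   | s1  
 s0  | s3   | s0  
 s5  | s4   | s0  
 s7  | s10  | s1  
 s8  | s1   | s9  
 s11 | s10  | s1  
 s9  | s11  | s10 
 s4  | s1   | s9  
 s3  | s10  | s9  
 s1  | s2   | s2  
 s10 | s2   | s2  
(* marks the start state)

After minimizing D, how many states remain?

All states are reachable from the start state.
Start with accepting vs non-accepting: {s2,s7,s9,s11} | {s0,s1,s3,s4,s5,s6,s8,s10}.
Refine {s2,s7,s9,s11} on symbol 0: members go to different blocks, giving {s2,s9} and {s7,s11}.
Refine {s0,s1,s3,s4,s5,s6,s8,s10} on symbol 0: members go to different blocks, giving {s0,s3,s4,s5,s6,s8} and {s1,s10}.
On input 0, block {s0,s3,s4,s5,s6,s8} splits into {s0,s5,s6} and {s3,s4,s8}.
Stable partition: {s2,s9} | {s0,s5,s6} | {s7,s11} | {s1,s10} | {s3,s4,s8} — 5 equivalence classes.

5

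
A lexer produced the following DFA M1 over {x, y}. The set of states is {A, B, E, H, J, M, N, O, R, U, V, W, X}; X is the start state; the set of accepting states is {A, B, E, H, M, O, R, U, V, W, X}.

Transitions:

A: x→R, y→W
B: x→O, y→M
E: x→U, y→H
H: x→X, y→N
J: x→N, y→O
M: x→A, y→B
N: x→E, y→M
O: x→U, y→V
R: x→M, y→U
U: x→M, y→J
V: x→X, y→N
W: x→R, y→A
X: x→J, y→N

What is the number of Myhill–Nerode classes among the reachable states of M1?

Every state is reachable, so we keep all 13.
Initial partition by acceptance: {A,B,E,H,M,O,R,U,V,W,X} | {J,N}.
On input x, block {A,B,E,H,M,O,R,U,V,W,X} splits into {A,B,E,H,M,O,R,U,V,W} and {X}.
On input x, block {A,B,E,H,M,O,R,U,V,W} splits into {A,B,E,M,O,R,U,W} and {H,V}.
On input y, block {A,B,E,M,O,R,U,W} splits into {A,B,M,R,W} and {E,O} and {U}.
Split {A,B,M,R,W} by δ(·,x) → {A,M,R,W} and {B}.
On input y, block {A,M,R,W} splits into {A,W} and {R} and {M}.
Refine {J,N} on symbol x: members go to different blocks, giving {N} and {J}.
Stable partition: {A,W} | {N} | {X} | {H,V} | {E,O} | {U} | {B} | {R} | {M} | {J} — 10 equivalence classes.

10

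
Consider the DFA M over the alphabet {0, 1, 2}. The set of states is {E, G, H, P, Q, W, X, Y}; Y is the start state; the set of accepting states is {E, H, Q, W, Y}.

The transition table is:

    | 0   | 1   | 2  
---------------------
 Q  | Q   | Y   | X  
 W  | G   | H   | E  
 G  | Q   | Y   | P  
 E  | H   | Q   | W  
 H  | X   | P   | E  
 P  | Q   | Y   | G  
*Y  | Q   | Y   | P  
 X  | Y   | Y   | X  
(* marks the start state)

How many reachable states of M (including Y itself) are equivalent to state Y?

States {E,H,W} cannot be reached from the start state, so discard them.
Initial partition by acceptance: {Q,Y} | {G,P,X}.
Stable partition: {Q,Y} | {G,P,X} — 2 equivalence classes.
State Y belongs to the block {Q,Y}, which has 2 states.

2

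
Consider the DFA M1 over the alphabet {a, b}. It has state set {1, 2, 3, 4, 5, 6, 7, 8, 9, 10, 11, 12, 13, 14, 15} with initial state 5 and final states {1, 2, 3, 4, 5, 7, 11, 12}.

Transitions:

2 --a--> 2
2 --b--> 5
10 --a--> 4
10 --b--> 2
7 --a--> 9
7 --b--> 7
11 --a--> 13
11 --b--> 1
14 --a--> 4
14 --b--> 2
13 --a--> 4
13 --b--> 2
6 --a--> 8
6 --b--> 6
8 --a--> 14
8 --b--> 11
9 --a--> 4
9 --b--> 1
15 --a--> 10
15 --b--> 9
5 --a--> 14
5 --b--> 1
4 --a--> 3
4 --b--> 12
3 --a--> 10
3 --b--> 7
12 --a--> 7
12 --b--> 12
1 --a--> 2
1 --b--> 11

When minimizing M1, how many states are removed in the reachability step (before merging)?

No path from 5 leads to 6, 8, 15; the other 12 states are all reachable.

3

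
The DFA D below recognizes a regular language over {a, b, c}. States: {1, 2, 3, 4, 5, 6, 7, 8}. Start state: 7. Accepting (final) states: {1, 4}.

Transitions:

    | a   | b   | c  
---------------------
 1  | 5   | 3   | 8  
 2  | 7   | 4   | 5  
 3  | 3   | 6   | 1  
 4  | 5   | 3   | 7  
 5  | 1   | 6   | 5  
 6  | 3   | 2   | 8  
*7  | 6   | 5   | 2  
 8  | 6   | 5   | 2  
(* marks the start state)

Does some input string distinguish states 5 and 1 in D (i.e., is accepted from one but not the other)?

Yes

Initial partition by acceptance: {1,4} | {2,3,5,6,7,8}.
Split {2,3,5,6,7,8} by δ(·,a) → {2,3,6,7,8} and {5}.
On input b, block {2,3,6,7,8} splits into {3,6} and {7,8} and {2}.
Refine {3,6} on symbol b: members go to different blocks, giving {3} and {6}.
The partition is now stable with 6 blocks: {1,4} | {3} | {5} | {7,8} | {2} | {6}.
5 and 1 end up in different blocks, so they are distinguishable. For instance, the string 'ε' is accepted from only 1.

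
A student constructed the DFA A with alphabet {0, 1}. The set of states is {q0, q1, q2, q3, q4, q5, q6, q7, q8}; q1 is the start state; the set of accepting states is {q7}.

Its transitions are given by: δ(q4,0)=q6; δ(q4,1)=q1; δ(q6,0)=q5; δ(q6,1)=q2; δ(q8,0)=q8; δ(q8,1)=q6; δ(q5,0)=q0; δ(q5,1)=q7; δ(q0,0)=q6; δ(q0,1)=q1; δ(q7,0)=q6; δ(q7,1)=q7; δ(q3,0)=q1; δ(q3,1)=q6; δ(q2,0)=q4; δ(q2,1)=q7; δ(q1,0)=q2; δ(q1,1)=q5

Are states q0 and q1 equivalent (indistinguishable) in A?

No

First remove the unreachable states {q3,q8}; 7 states remain.
Initial partition by acceptance: {q7} | {q0,q1,q2,q4,q5,q6}.
On input 1, block {q0,q1,q2,q4,q5,q6} splits into {q0,q1,q4,q6} and {q2,q5}.
On input 0, block {q0,q1,q4,q6} splits into {q0,q4} and {q1,q6}.
No further refinement is possible. Final partition (4 blocks): {q7} | {q0,q4} | {q2,q5} | {q1,q6}.
q0 and q1 end up in different blocks, so they are distinguishable. For instance, the string '01' is accepted from only q1.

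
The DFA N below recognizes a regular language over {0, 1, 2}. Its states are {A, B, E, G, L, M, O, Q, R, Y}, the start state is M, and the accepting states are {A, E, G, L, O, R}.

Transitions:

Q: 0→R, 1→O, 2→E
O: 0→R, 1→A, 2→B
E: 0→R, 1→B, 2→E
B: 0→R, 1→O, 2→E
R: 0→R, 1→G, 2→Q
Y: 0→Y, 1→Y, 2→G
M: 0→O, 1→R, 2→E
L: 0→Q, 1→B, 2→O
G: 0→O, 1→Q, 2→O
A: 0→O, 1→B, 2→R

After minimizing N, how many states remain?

4

Reachable states from the start: {A,B,E,G,M,O,Q,R}. Unreachable: {L,Y} — drop them.
Initial partition by acceptance: {A,E,G,O,R} | {B,M,Q}.
On input 1, block {A,E,G,O,R} splits into {A,E,G} and {O,R}.
On input 2, block {A,E,G} splits into {A,G} and {E}.
No further refinement is possible. Final partition (4 blocks): {A,G} | {B,M,Q} | {O,R} | {E}.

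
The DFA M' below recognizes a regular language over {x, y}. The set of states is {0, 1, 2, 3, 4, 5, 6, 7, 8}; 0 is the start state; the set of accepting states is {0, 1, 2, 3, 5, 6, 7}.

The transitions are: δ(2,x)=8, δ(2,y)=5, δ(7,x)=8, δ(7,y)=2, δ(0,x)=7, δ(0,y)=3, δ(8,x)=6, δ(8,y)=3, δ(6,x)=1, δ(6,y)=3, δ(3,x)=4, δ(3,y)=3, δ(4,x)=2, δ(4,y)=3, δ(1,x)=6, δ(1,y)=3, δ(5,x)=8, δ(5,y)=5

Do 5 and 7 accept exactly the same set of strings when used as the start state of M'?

Yes

All states are reachable from the start state.
P0 = {0,1,2,3,5,6,7} | {4,8}.
Refine {0,1,2,3,5,6,7} on symbol x: members go to different blocks, giving {2,3,5,7} and {0,1,6}.
Split {4,8} by δ(·,x) → {4} and {8}.
On input x, block {2,3,5,7} splits into {2,5,7} and {3}.
On input x, block {0,1,6} splits into {1,6} and {0}.
No further refinement is possible. Final partition (6 blocks): {2,5,7} | {4} | {1,6} | {8} | {3} | {0}.
5 and 7 lie in the same block of the stable partition, so they are equivalent — no string distinguishes them.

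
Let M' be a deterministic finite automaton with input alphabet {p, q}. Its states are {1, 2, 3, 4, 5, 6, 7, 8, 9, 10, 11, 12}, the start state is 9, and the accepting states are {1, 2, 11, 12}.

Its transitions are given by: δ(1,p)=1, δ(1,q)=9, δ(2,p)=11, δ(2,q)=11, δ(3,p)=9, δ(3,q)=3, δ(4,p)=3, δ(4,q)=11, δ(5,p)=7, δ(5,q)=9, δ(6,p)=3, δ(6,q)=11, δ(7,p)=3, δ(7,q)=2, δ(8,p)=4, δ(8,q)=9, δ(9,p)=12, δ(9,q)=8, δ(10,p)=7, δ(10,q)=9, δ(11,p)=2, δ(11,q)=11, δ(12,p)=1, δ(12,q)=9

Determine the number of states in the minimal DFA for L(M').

States {5,6,7,10} cannot be reached from the start state, so discard them.
P0 = {1,2,11,12} | {3,4,8,9}.
On input q, block {1,2,11,12} splits into {1,12} and {2,11}.
On input p, block {3,4,8,9} splits into {3,4,8} and {9}.
Split {3,4,8} by δ(·,p) → {4,8} and {3}.
Refine {4,8} on symbol p: members go to different blocks, giving {4} and {8}.
No further refinement is possible. Final partition (6 blocks): {1,12} | {4} | {2,11} | {9} | {3} | {8}.

6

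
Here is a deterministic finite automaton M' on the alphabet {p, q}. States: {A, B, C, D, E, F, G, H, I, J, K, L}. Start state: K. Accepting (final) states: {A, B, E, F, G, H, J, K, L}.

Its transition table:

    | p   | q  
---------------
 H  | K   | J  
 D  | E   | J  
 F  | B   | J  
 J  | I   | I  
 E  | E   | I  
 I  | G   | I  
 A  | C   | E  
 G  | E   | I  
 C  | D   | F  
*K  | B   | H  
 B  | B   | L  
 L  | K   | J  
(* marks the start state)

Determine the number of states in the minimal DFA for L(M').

5

States {A,C,D,F} cannot be reached from the start state, so discard them.
Start with accepting vs non-accepting: {B,E,G,H,J,K,L} | {I}.
Split {B,E,G,H,J,K,L} by δ(·,p) → {B,E,G,H,K,L} and {J}.
On input q, block {B,E,G,H,K,L} splits into {B,K} and {E,G} and {H,L}.
No further refinement is possible. Final partition (5 blocks): {B,K} | {I} | {J} | {E,G} | {H,L}.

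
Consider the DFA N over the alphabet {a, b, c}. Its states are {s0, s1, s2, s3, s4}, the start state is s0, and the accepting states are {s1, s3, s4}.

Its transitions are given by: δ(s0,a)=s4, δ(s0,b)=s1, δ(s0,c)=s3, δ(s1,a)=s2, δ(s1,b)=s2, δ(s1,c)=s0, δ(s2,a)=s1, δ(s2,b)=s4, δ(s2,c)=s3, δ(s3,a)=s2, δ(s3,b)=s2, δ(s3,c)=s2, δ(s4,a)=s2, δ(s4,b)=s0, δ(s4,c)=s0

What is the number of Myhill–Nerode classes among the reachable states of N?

2

All states are reachable from the start state.
P0 = {s1,s3,s4} | {s0,s2}.
No further refinement is possible. Final partition (2 blocks): {s1,s3,s4} | {s0,s2}.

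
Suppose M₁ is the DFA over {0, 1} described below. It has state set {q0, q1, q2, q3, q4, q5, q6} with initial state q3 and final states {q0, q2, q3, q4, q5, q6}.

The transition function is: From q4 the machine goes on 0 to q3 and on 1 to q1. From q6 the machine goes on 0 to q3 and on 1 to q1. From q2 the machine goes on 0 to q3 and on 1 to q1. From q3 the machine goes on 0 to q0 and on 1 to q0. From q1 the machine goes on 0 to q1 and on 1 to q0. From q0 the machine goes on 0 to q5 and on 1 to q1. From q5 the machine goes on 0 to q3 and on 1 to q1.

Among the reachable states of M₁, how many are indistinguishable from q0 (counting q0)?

1

First remove the unreachable states {q2,q4,q6}; 4 states remain.
Initial partition by acceptance: {q0,q3,q5} | {q1}.
On input 1, block {q0,q3,q5} splits into {q0,q5} and {q3}.
On input 0, block {q0,q5} splits into {q0} and {q5}.
The partition is now stable with 4 blocks: {q0} | {q1} | {q3} | {q5}.
State q0 belongs to the block {q0}, which has 1 states.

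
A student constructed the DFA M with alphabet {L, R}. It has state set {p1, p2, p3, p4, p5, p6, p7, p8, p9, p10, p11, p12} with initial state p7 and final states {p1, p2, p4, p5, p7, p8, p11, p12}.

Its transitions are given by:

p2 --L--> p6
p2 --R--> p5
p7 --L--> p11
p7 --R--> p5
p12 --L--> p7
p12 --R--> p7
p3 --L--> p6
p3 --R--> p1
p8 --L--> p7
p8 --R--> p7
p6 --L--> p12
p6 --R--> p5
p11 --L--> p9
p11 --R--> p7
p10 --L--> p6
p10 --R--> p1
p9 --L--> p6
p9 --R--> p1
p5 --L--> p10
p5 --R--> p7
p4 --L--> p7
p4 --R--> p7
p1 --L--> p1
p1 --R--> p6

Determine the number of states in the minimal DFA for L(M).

States {p2,p3,p4,p8} cannot be reached from the start state, so discard them.
Start with accepting vs non-accepting: {p1,p5,p7,p11,p12} | {p6,p9,p10}.
On input L, block {p1,p5,p7,p11,p12} splits into {p1,p7,p12} and {p5,p11}.
Refine {p1,p7,p12} on symbol L: members go to different blocks, giving {p1,p12} and {p7}.
On input L, block {p1,p12} splits into {p1} and {p12}.
Refine {p6,p9,p10} on symbol L: members go to different blocks, giving {p9,p10} and {p6}.
No further refinement is possible. Final partition (6 blocks): {p1} | {p9,p10} | {p5,p11} | {p7} | {p12} | {p6}.

6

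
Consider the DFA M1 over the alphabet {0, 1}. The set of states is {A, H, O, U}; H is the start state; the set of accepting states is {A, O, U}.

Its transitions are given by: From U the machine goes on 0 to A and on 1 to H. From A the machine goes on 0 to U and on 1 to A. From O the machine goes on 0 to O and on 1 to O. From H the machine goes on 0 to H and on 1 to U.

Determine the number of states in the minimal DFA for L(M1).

3

States {O} cannot be reached from the start state, so discard them.
Start with accepting vs non-accepting: {A,U} | {H}.
On input 1, block {A,U} splits into {U} and {A}.
Stable partition: {U} | {H} | {A} — 3 equivalence classes.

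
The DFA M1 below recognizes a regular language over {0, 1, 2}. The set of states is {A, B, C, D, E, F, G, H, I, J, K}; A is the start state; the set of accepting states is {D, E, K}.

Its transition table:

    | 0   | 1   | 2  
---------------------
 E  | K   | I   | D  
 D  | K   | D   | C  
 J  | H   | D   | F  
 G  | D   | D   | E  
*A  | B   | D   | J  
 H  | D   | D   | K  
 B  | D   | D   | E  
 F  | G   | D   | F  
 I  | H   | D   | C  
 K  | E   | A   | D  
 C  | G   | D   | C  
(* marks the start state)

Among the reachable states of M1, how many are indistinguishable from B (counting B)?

All states are reachable from the start state.
P0 = {D,E,K} | {A,B,C,F,G,H,I,J}.
On input 1, block {D,E,K} splits into {E,K} and {D}.
On input 0, block {A,B,C,F,G,H,I,J} splits into {A,C,F,I,J} and {B,G,H}.
No further refinement is possible. Final partition (4 blocks): {E,K} | {A,C,F,I,J} | {D} | {B,G,H}.
State B belongs to the block {B,G,H}, which has 3 states.

3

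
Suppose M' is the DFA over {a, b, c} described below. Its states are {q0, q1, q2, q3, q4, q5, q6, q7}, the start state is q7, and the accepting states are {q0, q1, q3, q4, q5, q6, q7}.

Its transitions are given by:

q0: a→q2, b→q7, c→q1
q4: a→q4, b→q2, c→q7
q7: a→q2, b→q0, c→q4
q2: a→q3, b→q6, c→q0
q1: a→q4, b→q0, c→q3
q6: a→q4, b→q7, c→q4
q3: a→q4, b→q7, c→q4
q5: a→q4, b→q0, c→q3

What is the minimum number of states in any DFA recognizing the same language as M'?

6

First remove the unreachable states {q5}; 7 states remain.
P0 = {q0,q1,q3,q4,q6,q7} | {q2}.
Refine {q0,q1,q3,q4,q6,q7} on symbol a: members go to different blocks, giving {q1,q3,q4,q6} and {q0,q7}.
On input b, block {q1,q3,q4,q6} splits into {q1,q3,q6} and {q4}.
Split {q1,q3,q6} by δ(·,c) → {q3,q6} and {q1}.
On input c, block {q0,q7} splits into {q0} and {q7}.
Stable partition: {q3,q6} | {q2} | {q0} | {q4} | {q1} | {q7} — 6 equivalence classes.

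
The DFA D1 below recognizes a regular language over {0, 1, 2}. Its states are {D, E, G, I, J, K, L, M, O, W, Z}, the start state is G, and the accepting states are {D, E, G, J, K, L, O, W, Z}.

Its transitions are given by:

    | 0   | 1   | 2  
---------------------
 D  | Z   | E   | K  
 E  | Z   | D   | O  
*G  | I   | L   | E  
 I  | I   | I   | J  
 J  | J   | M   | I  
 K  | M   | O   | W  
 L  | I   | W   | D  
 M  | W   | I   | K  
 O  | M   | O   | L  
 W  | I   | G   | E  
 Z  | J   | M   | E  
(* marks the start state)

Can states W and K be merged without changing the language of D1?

Every state is reachable, so we keep all 11.
Initial partition by acceptance: {D,E,G,J,K,L,O,W,Z} | {I,M}.
On input 0, block {D,E,G,J,K,L,O,W,Z} splits into {G,K,L,O,W} and {D,E,J,Z}.
Refine {G,K,L,O,W} on symbol 2: members go to different blocks, giving {G,L,W} and {K,O}.
Split {I,M} by δ(·,0) → {M} and {I}.
Split {D,E,J,Z} by δ(·,1) → {J,Z} and {D,E}.
Refine {J,Z} on symbol 2: members go to different blocks, giving {J} and {Z}.
No further refinement is possible. Final partition (7 blocks): {G,L,W} | {M} | {J} | {K,O} | {I} | {D,E} | {Z}.
W and K end up in different blocks, so they are distinguishable. For instance, the string '00' is accepted from only K.

No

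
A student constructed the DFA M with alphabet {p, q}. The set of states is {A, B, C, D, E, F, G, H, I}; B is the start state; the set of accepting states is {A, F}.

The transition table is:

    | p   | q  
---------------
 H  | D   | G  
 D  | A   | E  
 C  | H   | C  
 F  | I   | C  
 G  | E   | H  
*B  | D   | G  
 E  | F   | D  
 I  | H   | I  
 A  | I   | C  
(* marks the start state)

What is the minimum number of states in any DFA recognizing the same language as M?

All states are reachable from the start state.
Initial partition by acceptance: {A,F} | {B,C,D,E,G,H,I}.
Refine {B,C,D,E,G,H,I} on symbol p: members go to different blocks, giving {B,C,G,H,I} and {D,E}.
Refine {B,C,G,H,I} on symbol p: members go to different blocks, giving {B,G,H} and {C,I}.
The partition is now stable with 4 blocks: {A,F} | {B,G,H} | {D,E} | {C,I}.

4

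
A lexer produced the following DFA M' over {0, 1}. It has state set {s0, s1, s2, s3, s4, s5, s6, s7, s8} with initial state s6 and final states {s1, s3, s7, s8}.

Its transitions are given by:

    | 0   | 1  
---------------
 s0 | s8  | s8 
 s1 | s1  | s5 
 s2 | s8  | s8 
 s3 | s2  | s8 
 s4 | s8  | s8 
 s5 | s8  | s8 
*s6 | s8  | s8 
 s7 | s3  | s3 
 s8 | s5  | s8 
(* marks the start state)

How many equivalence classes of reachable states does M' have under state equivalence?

States {s0,s1,s2,s3,s4,s7} cannot be reached from the start state, so discard them.
Initial partition by acceptance: {s8} | {s5,s6}.
The partition is now stable with 2 blocks: {s8} | {s5,s6}.

2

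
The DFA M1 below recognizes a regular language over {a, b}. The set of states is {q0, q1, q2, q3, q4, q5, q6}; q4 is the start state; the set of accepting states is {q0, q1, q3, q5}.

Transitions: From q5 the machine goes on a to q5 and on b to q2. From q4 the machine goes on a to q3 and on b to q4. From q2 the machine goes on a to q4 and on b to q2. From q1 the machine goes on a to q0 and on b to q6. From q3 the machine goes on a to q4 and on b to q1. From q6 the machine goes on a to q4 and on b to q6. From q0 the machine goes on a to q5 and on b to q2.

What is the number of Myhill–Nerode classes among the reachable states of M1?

P0 = {q0,q1,q3,q5} | {q2,q4,q6}.
On input a, block {q0,q1,q3,q5} splits into {q0,q1,q5} and {q3}.
On input a, block {q2,q4,q6} splits into {q2,q6} and {q4}.
Stable partition: {q0,q1,q5} | {q2,q6} | {q3} | {q4} — 4 equivalence classes.

4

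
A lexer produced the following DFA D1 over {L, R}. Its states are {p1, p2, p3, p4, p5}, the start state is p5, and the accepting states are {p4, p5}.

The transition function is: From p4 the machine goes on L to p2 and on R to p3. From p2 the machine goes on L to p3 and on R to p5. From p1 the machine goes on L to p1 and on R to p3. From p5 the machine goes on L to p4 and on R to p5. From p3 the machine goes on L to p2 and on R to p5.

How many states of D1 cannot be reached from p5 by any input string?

1

BFS from p5 reaches {p2, p3, p4, p5}; the 1 state(s) p1 are never visited.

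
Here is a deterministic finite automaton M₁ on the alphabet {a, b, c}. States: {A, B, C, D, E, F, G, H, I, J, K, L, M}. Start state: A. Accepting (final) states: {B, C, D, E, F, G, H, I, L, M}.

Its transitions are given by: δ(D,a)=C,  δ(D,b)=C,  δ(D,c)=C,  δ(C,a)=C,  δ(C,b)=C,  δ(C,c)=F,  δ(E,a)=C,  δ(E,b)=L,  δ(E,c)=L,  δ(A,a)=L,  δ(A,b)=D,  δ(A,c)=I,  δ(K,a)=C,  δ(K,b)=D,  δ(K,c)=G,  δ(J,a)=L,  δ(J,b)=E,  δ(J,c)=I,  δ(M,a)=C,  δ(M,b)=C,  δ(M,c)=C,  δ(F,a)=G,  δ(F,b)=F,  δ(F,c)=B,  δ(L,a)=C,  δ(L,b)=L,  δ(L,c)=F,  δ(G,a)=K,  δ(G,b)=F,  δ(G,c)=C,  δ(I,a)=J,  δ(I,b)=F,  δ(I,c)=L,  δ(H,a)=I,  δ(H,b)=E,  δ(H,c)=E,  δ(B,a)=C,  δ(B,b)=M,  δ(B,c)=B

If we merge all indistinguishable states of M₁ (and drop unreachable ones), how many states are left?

States {H} cannot be reached from the start state, so discard them.
P0 = {B,C,D,E,F,G,I,L,M} | {A,J,K}.
Refine {B,C,D,E,F,G,I,L,M} on symbol a: members go to different blocks, giving {B,C,D,E,F,L,M} and {G,I}.
Refine {B,C,D,E,F,L,M} on symbol a: members go to different blocks, giving {B,C,D,E,L,M} and {F}.
On input c, block {B,C,D,E,L,M} splits into {B,D,E,M} and {C,L}.
On input b, block {B,D,E,M} splits into {D,E,M} and {B}.
Stable partition: {D,E,M} | {A,J,K} | {G,I} | {F} | {C,L} | {B} — 6 equivalence classes.

6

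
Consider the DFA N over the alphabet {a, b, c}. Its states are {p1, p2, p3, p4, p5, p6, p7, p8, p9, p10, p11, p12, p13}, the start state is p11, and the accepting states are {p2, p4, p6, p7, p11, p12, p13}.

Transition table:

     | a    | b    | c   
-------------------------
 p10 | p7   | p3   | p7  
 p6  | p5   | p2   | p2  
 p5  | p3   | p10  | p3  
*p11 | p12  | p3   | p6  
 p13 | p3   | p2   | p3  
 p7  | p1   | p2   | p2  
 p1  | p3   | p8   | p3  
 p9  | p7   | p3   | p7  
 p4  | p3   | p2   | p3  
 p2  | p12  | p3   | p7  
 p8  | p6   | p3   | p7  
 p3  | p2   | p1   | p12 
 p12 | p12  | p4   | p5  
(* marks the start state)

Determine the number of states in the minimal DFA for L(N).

Reachable states from the start: {p1,p2,p3,p4,p5,p6,p7,p8,p10,p11,p12}. Unreachable: {p9,p13} — drop them.
P0 = {p2,p4,p6,p7,p11,p12} | {p1,p3,p5,p8,p10}.
Split {p2,p4,p6,p7,p11,p12} by δ(·,a) → {p2,p11,p12} and {p4,p6,p7}.
On input b, block {p2,p11,p12} splits into {p2,p11} and {p12}.
On input a, block {p1,p3,p5,p8,p10} splits into {p1,p5} and {p8,p10} and {p3}.
Split {p4,p6,p7} by δ(·,a) → {p6,p7} and {p4}.
No further refinement is possible. Final partition (7 blocks): {p2,p11} | {p1,p5} | {p6,p7} | {p12} | {p8,p10} | {p3} | {p4}.

7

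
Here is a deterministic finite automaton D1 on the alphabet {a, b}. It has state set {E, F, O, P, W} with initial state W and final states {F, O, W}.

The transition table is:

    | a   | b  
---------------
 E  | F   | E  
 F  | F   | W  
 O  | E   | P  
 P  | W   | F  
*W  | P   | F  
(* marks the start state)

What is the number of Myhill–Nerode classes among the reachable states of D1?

States {E,O} cannot be reached from the start state, so discard them.
Start with accepting vs non-accepting: {F,W} | {P}.
Split {F,W} by δ(·,a) → {W} and {F}.
The partition is now stable with 3 blocks: {W} | {P} | {F}.

3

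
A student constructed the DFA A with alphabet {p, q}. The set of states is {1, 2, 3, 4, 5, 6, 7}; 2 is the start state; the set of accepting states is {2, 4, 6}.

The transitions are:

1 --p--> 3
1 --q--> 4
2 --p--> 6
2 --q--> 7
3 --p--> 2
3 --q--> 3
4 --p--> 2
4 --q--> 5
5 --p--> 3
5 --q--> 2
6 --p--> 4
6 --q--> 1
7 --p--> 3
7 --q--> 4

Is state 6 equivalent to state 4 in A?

Yes

Every state is reachable, so we keep all 7.
Start with accepting vs non-accepting: {2,4,6} | {1,3,5,7}.
Refine {1,3,5,7} on symbol p: members go to different blocks, giving {1,5,7} and {3}.
Stable partition: {2,4,6} | {1,5,7} | {3} — 3 equivalence classes.
6 and 4 lie in the same block of the stable partition, so they are equivalent — no string distinguishes them.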